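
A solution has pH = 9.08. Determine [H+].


[H+] = 10^(-pH)
[H+] = 10^(-9.08)
[H+] = 8.318e-10 M

8.318e-10 M


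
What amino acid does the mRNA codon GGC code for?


Standard genetic code lookup.
Codon GGC -> Gly

Gly


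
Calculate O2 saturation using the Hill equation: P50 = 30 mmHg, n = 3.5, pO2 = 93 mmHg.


Y = pO2^n / (P50^n + pO2^n)
Y = 93^3.5 / (30^3.5 + 93^3.5)
Y = 98.13%

98.13%


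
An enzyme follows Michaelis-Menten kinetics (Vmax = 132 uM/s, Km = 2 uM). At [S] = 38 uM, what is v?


v = Vmax * [S] / (Km + [S])
v = 132 * 38 / (2 + 38)
v = 125.4 uM/s

125.4 uM/s


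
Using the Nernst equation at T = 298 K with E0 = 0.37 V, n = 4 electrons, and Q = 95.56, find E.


E = E0 - (RT/nF) * ln(Q)
E = 0.37 - (8.314 * 298 / (4 * 96485)) * ln(95.56)
E = 0.3407 V

0.3407 V


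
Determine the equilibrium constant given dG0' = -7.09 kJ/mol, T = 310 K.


Keq = exp(-dG0 * 1000 / (R * T))
Keq = exp(-(-7.09) * 1000 / (8.314 * 310))
Keq = 15.6567

15.6567


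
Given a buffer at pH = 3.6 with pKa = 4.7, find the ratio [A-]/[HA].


[A-]/[HA] = 10^(pH - pKa)
= 10^(3.6 - 4.7)
= 0.0794

0.0794


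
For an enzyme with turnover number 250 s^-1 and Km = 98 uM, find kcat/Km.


Catalytic efficiency = kcat / Km
= 250 / 98
= 2.551 uM^-1*s^-1

2.551 uM^-1*s^-1


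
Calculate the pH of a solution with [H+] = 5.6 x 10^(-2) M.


pH = -log10([H+])
pH = -log10(5.6 x 10^(-2))
pH = 1.2518

1.2518


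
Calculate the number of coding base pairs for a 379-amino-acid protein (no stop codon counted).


Each amino acid = 1 codon = 3 bp
bp = 379 * 3 = 1137 bp

1137 bp


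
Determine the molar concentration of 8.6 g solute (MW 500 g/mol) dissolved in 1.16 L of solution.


C = (mass / MW) / volume
C = (8.6 / 500) / 1.16
C = 0.0148 M

0.0148 M


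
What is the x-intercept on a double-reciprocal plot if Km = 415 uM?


x-intercept = -1/Km
= -1/415
= -0.0024 1/uM

-0.0024 1/uM


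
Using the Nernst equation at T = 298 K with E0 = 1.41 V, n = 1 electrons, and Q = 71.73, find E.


E = E0 - (RT/nF) * ln(Q)
E = 1.41 - (8.314 * 298 / (1 * 96485)) * ln(71.73)
E = 1.3003 V

1.3003 V


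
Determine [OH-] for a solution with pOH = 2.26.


[OH-] = 10^(-pOH)
[OH-] = 10^(-2.26)
[OH-] = 0.0055 M

0.0055 M


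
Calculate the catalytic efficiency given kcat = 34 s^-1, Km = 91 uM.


Catalytic efficiency = kcat / Km
= 34 / 91
= 0.3736 uM^-1*s^-1

0.3736 uM^-1*s^-1


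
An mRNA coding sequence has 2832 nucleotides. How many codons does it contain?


codons = nucleotides / 3
codons = 2832 / 3 = 944

944


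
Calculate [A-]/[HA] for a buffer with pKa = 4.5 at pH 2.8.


[A-]/[HA] = 10^(pH - pKa)
= 10^(2.8 - 4.5)
= 0.02

0.02


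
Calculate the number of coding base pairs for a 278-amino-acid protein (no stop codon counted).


Each amino acid = 1 codon = 3 bp
bp = 278 * 3 = 834 bp

834 bp


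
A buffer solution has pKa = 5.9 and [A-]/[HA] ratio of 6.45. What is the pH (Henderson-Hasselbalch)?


pH = pKa + log10([A-]/[HA])
pH = 5.9 + log10(6.45)
pH = 6.7096

6.7096


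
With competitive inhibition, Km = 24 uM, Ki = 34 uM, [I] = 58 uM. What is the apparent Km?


Km_app = Km * (1 + [I]/Ki)
Km_app = 24 * (1 + 58/34)
Km_app = 64.9412 uM

64.9412 uM


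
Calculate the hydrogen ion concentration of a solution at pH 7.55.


[H+] = 10^(-pH)
[H+] = 10^(-7.55)
[H+] = 2.818e-08 M

2.818e-08 M


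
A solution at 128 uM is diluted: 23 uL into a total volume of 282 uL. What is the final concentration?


C2 = C1 * V1 / V2
C2 = 128 * 23 / 282
C2 = 10.4397 uM

10.4397 uM


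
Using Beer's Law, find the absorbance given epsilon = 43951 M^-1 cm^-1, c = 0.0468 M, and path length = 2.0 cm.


A = epsilon * c * l
A = 43951 * 0.0468 * 2.0
A = 4113.8136

4113.8136


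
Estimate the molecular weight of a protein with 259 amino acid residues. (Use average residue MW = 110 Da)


MW = n_residues * 110 Da
MW = 259 * 110
MW = 28490 Da

28490 Da


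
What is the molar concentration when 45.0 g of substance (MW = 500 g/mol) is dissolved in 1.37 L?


C = (mass / MW) / volume
C = (45.0 / 500) / 1.37
C = 0.0657 M

0.0657 M


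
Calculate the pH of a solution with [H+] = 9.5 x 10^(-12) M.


pH = -log10([H+])
pH = -log10(9.5 x 10^(-12))
pH = 11.0223

11.0223


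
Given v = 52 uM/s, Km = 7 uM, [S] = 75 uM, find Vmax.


Vmax = v * (Km + [S]) / [S]
Vmax = 52 * (7 + 75) / 75
Vmax = 56.8533 uM/s

56.8533 uM/s


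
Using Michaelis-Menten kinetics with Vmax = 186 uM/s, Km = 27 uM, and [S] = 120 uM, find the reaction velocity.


v = Vmax * [S] / (Km + [S])
v = 186 * 120 / (27 + 120)
v = 151.8367 uM/s

151.8367 uM/s


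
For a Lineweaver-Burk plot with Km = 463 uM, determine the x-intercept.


x-intercept = -1/Km
= -1/463
= -0.0022 1/uM

-0.0022 1/uM


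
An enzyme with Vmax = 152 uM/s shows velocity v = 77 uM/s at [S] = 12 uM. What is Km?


Km = [S] * (Vmax - v) / v
Km = 12 * (152 - 77) / 77
Km = 11.6883 uM

11.6883 uM


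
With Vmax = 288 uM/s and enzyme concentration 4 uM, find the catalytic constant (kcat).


kcat = Vmax / [E]t
kcat = 288 / 4
kcat = 72.0 s^-1

72.0 s^-1


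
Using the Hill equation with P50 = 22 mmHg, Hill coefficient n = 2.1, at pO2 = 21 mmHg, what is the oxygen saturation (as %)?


Y = pO2^n / (P50^n + pO2^n)
Y = 21^2.1 / (22^2.1 + 21^2.1)
Y = 47.56%

47.56%


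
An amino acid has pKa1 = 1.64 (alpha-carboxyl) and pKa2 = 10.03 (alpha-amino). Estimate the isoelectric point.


pI = (pKa1 + pKa2) / 2
pI = (1.64 + 10.03) / 2
pI = 5.835

5.835


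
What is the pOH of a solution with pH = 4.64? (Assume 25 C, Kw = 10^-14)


pOH = 14 - pH
pOH = 14 - 4.64
pOH = 9.36

9.36


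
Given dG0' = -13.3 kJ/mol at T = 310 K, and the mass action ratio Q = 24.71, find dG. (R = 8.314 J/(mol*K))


dG = dG0' + RT * ln(Q) / 1000
dG = -13.3 + 8.314 * 310 * ln(24.71) / 1000
dG = -5.0339 kJ/mol

-5.0339 kJ/mol


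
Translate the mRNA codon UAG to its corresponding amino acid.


Standard genetic code lookup.
Codon UAG -> Stop

Stop


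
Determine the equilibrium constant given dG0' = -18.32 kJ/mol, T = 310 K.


Keq = exp(-dG0 * 1000 / (R * T))
Keq = exp(-(-18.32) * 1000 / (8.314 * 310))
Keq = 1221.8284

1221.8284


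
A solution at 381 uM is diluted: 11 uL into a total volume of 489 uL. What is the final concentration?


C2 = C1 * V1 / V2
C2 = 381 * 11 / 489
C2 = 8.5706 uM

8.5706 uM


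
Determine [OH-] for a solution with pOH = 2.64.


[OH-] = 10^(-pOH)
[OH-] = 10^(-2.64)
[OH-] = 0.0023 M

0.0023 M


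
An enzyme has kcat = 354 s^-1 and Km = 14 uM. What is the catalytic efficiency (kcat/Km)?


Catalytic efficiency = kcat / Km
= 354 / 14
= 25.2857 uM^-1*s^-1

25.2857 uM^-1*s^-1


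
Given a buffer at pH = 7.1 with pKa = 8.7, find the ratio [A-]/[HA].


[A-]/[HA] = 10^(pH - pKa)
= 10^(7.1 - 8.7)
= 0.0251

0.0251


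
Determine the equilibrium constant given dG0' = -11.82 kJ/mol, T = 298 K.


Keq = exp(-dG0 * 1000 / (R * T))
Keq = exp(-(-11.82) * 1000 / (8.314 * 298))
Keq = 118.0136

118.0136


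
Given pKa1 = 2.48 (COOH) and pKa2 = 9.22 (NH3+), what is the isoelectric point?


pI = (pKa1 + pKa2) / 2
pI = (2.48 + 9.22) / 2
pI = 5.85

5.85


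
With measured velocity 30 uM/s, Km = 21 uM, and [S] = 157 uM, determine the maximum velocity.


Vmax = v * (Km + [S]) / [S]
Vmax = 30 * (21 + 157) / 157
Vmax = 34.0127 uM/s

34.0127 uM/s


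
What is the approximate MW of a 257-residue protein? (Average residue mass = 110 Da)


MW = n_residues * 110 Da
MW = 257 * 110
MW = 28270 Da

28270 Da


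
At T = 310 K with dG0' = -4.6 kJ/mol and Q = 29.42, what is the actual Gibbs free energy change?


dG = dG0' + RT * ln(Q) / 1000
dG = -4.6 + 8.314 * 310 * ln(29.42) / 1000
dG = 4.1157 kJ/mol

4.1157 kJ/mol


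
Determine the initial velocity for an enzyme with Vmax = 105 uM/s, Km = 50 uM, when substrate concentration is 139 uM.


v = Vmax * [S] / (Km + [S])
v = 105 * 139 / (50 + 139)
v = 77.2222 uM/s

77.2222 uM/s


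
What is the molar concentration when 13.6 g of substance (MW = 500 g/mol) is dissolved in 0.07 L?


C = (mass / MW) / volume
C = (13.6 / 500) / 0.07
C = 0.3886 M

0.3886 M


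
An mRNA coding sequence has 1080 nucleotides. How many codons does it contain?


codons = nucleotides / 3
codons = 1080 / 3 = 360

360


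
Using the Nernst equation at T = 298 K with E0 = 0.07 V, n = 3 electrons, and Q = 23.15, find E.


E = E0 - (RT/nF) * ln(Q)
E = 0.07 - (8.314 * 298 / (3 * 96485)) * ln(23.15)
E = 0.0431 V

0.0431 V


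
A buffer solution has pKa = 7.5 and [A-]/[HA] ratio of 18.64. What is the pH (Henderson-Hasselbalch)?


pH = pKa + log10([A-]/[HA])
pH = 7.5 + log10(18.64)
pH = 8.7704

8.7704


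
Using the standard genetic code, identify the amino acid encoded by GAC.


Standard genetic code lookup.
Codon GAC -> Asp

Asp


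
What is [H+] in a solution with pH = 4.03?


[H+] = 10^(-pH)
[H+] = 10^(-4.03)
[H+] = 9.333e-05 M

9.333e-05 M


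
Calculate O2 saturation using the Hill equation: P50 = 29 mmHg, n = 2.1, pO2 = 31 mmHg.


Y = pO2^n / (P50^n + pO2^n)
Y = 31^2.1 / (29^2.1 + 31^2.1)
Y = 53.5%

53.5%


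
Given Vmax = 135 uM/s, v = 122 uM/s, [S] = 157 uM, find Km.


Km = [S] * (Vmax - v) / v
Km = 157 * (135 - 122) / 122
Km = 16.7295 uM

16.7295 uM


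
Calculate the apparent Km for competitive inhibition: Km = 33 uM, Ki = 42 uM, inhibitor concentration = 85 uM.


Km_app = Km * (1 + [I]/Ki)
Km_app = 33 * (1 + 85/42)
Km_app = 99.7857 uM

99.7857 uM


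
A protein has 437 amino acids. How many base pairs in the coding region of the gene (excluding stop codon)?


Each amino acid = 1 codon = 3 bp
bp = 437 * 3 = 1311 bp

1311 bp


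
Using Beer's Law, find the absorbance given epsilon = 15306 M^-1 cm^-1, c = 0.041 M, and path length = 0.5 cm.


A = epsilon * c * l
A = 15306 * 0.041 * 0.5
A = 313.773

313.773


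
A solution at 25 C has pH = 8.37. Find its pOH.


pOH = 14 - pH
pOH = 14 - 8.37
pOH = 5.63

5.63


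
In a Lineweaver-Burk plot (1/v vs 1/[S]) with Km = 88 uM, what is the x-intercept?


x-intercept = -1/Km
= -1/88
= -0.0114 1/uM

-0.0114 1/uM


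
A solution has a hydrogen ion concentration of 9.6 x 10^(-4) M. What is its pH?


pH = -log10([H+])
pH = -log10(9.6 x 10^(-4))
pH = 3.0177

3.0177


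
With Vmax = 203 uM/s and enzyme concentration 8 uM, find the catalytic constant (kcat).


kcat = Vmax / [E]t
kcat = 203 / 8
kcat = 25.375 s^-1

25.375 s^-1


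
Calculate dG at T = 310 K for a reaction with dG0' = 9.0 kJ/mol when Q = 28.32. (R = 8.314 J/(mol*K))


dG = dG0' + RT * ln(Q) / 1000
dG = 9.0 + 8.314 * 310 * ln(28.32) / 1000
dG = 17.6175 kJ/mol

17.6175 kJ/mol


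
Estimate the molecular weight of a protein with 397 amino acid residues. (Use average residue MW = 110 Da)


MW = n_residues * 110 Da
MW = 397 * 110
MW = 43670 Da

43670 Da


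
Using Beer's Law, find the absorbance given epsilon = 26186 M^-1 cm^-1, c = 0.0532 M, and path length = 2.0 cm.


A = epsilon * c * l
A = 26186 * 0.0532 * 2.0
A = 2786.1904

2786.1904


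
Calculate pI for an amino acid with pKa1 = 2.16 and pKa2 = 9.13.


pI = (pKa1 + pKa2) / 2
pI = (2.16 + 9.13) / 2
pI = 5.645

5.645


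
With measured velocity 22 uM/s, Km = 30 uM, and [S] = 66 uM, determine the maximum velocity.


Vmax = v * (Km + [S]) / [S]
Vmax = 22 * (30 + 66) / 66
Vmax = 32.0 uM/s

32.0 uM/s


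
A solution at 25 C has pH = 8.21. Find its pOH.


pOH = 14 - pH
pOH = 14 - 8.21
pOH = 5.79

5.79


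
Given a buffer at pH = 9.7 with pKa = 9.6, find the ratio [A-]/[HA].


[A-]/[HA] = 10^(pH - pKa)
= 10^(9.7 - 9.6)
= 1.2589

1.2589


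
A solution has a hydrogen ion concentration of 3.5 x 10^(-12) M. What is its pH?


pH = -log10([H+])
pH = -log10(3.5 x 10^(-12))
pH = 11.4559

11.4559


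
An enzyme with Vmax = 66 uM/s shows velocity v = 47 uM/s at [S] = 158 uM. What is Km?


Km = [S] * (Vmax - v) / v
Km = 158 * (66 - 47) / 47
Km = 63.8723 uM

63.8723 uM


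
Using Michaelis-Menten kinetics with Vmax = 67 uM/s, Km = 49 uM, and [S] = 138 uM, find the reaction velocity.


v = Vmax * [S] / (Km + [S])
v = 67 * 138 / (49 + 138)
v = 49.4439 uM/s

49.4439 uM/s


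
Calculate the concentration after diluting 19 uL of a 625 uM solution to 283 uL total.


C2 = C1 * V1 / V2
C2 = 625 * 19 / 283
C2 = 41.9611 uM

41.9611 uM


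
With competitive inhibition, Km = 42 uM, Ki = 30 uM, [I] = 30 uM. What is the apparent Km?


Km_app = Km * (1 + [I]/Ki)
Km_app = 42 * (1 + 30/30)
Km_app = 84.0 uM

84.0 uM


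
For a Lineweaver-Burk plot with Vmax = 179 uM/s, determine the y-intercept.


y-intercept = 1/Vmax
= 1/179
= 0.0056 s/uM

0.0056 s/uM


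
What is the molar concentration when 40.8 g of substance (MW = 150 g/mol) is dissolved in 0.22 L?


C = (mass / MW) / volume
C = (40.8 / 150) / 0.22
C = 1.2364 M

1.2364 M


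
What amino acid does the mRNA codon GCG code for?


Standard genetic code lookup.
Codon GCG -> Ala

Ala


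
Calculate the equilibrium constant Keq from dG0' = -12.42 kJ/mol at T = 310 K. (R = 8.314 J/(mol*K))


Keq = exp(-dG0 * 1000 / (R * T))
Keq = exp(-(-12.42) * 1000 / (8.314 * 310))
Keq = 123.8315

123.8315


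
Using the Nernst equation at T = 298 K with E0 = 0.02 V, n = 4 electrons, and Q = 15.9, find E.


E = E0 - (RT/nF) * ln(Q)
E = 0.02 - (8.314 * 298 / (4 * 96485)) * ln(15.9)
E = 0.0022 V

0.0022 V


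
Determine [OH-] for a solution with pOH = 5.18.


[OH-] = 10^(-pOH)
[OH-] = 10^(-5.18)
[OH-] = 6.607e-06 M

6.607e-06 M


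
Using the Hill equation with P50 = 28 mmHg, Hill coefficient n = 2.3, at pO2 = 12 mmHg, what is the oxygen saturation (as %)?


Y = pO2^n / (P50^n + pO2^n)
Y = 12^2.3 / (28^2.3 + 12^2.3)
Y = 12.47%

12.47%


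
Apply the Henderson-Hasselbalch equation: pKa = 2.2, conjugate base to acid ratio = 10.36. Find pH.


pH = pKa + log10([A-]/[HA])
pH = 2.2 + log10(10.36)
pH = 3.2154

3.2154


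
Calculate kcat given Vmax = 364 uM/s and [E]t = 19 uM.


kcat = Vmax / [E]t
kcat = 364 / 19
kcat = 19.1579 s^-1

19.1579 s^-1


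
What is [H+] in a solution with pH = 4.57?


[H+] = 10^(-pH)
[H+] = 10^(-4.57)
[H+] = 2.692e-05 M

2.692e-05 M


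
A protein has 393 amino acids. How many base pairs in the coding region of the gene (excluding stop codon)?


Each amino acid = 1 codon = 3 bp
bp = 393 * 3 = 1179 bp

1179 bp


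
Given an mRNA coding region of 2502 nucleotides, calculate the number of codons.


codons = nucleotides / 3
codons = 2502 / 3 = 834

834


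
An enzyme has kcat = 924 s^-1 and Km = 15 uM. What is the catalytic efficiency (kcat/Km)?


Catalytic efficiency = kcat / Km
= 924 / 15
= 61.6 uM^-1*s^-1

61.6 uM^-1*s^-1


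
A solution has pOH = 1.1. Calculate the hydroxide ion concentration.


[OH-] = 10^(-pOH)
[OH-] = 10^(-1.1)
[OH-] = 0.0794 M

0.0794 M


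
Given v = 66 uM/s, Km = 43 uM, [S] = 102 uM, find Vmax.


Vmax = v * (Km + [S]) / [S]
Vmax = 66 * (43 + 102) / 102
Vmax = 93.8235 uM/s

93.8235 uM/s


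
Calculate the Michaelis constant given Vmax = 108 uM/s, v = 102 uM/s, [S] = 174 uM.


Km = [S] * (Vmax - v) / v
Km = 174 * (108 - 102) / 102
Km = 10.2353 uM

10.2353 uM


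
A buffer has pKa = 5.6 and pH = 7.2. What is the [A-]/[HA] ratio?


[A-]/[HA] = 10^(pH - pKa)
= 10^(7.2 - 5.6)
= 39.8107

39.8107


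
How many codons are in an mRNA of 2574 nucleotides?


codons = nucleotides / 3
codons = 2574 / 3 = 858

858


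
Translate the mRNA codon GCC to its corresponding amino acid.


Standard genetic code lookup.
Codon GCC -> Ala

Ala


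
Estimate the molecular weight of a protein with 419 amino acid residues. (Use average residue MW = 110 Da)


MW = n_residues * 110 Da
MW = 419 * 110
MW = 46090 Da

46090 Da


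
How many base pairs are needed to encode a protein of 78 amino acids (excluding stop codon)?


Each amino acid = 1 codon = 3 bp
bp = 78 * 3 = 234 bp

234 bp


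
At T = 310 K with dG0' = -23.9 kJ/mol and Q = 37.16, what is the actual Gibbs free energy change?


dG = dG0' + RT * ln(Q) / 1000
dG = -23.9 + 8.314 * 310 * ln(37.16) / 1000
dG = -14.5823 kJ/mol

-14.5823 kJ/mol


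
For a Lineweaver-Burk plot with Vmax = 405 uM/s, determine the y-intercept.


y-intercept = 1/Vmax
= 1/405
= 0.0025 s/uM

0.0025 s/uM


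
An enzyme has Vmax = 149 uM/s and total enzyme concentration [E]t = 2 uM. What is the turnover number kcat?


kcat = Vmax / [E]t
kcat = 149 / 2
kcat = 74.5 s^-1

74.5 s^-1


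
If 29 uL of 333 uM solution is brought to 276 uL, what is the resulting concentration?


C2 = C1 * V1 / V2
C2 = 333 * 29 / 276
C2 = 34.9891 uM

34.9891 uM


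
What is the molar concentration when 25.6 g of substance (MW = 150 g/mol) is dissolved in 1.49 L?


C = (mass / MW) / volume
C = (25.6 / 150) / 1.49
C = 0.1145 M

0.1145 M


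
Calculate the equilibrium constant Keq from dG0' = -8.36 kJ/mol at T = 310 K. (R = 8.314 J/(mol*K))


Keq = exp(-dG0 * 1000 / (R * T))
Keq = exp(-(-8.36) * 1000 / (8.314 * 310))
Keq = 25.6272

25.6272


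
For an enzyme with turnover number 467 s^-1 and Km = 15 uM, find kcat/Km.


Catalytic efficiency = kcat / Km
= 467 / 15
= 31.1333 uM^-1*s^-1

31.1333 uM^-1*s^-1


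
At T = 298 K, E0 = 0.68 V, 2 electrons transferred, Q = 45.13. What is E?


E = E0 - (RT/nF) * ln(Q)
E = 0.68 - (8.314 * 298 / (2 * 96485)) * ln(45.13)
E = 0.6311 V

0.6311 V


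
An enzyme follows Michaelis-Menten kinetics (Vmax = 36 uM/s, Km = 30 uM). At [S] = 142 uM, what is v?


v = Vmax * [S] / (Km + [S])
v = 36 * 142 / (30 + 142)
v = 29.7209 uM/s

29.7209 uM/s


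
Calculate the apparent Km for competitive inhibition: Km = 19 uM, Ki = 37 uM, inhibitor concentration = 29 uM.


Km_app = Km * (1 + [I]/Ki)
Km_app = 19 * (1 + 29/37)
Km_app = 33.8919 uM

33.8919 uM


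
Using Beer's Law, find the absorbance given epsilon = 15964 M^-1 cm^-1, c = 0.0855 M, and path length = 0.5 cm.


A = epsilon * c * l
A = 15964 * 0.0855 * 0.5
A = 682.461

682.461


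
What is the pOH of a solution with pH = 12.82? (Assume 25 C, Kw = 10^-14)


pOH = 14 - pH
pOH = 14 - 12.82
pOH = 1.18

1.18


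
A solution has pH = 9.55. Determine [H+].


[H+] = 10^(-pH)
[H+] = 10^(-9.55)
[H+] = 2.818e-10 M

2.818e-10 M


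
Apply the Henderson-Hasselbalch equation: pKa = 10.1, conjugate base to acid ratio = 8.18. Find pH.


pH = pKa + log10([A-]/[HA])
pH = 10.1 + log10(8.18)
pH = 11.0128

11.0128


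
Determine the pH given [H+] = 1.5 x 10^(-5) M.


pH = -log10([H+])
pH = -log10(1.5 x 10^(-5))
pH = 4.8239

4.8239


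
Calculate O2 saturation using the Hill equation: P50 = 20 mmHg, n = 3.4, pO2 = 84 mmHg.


Y = pO2^n / (P50^n + pO2^n)
Y = 84^3.4 / (20^3.4 + 84^3.4)
Y = 99.25%

99.25%


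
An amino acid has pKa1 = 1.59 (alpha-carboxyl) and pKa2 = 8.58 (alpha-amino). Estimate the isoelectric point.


pI = (pKa1 + pKa2) / 2
pI = (1.59 + 8.58) / 2
pI = 5.085

5.085


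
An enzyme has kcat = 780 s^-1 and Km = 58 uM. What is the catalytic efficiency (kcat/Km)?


Catalytic efficiency = kcat / Km
= 780 / 58
= 13.4483 uM^-1*s^-1

13.4483 uM^-1*s^-1


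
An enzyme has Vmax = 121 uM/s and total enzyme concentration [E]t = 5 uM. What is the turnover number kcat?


kcat = Vmax / [E]t
kcat = 121 / 5
kcat = 24.2 s^-1

24.2 s^-1


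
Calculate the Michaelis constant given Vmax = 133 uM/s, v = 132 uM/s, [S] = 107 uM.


Km = [S] * (Vmax - v) / v
Km = 107 * (133 - 132) / 132
Km = 0.8106 uM

0.8106 uM


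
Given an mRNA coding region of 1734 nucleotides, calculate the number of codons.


codons = nucleotides / 3
codons = 1734 / 3 = 578

578


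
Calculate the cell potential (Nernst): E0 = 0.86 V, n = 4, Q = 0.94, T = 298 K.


E = E0 - (RT/nF) * ln(Q)
E = 0.86 - (8.314 * 298 / (4 * 96485)) * ln(0.94)
E = 0.8604 V

0.8604 V


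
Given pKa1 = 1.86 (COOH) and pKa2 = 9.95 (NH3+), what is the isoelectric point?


pI = (pKa1 + pKa2) / 2
pI = (1.86 + 9.95) / 2
pI = 5.905

5.905


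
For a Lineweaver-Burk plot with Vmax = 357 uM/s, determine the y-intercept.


y-intercept = 1/Vmax
= 1/357
= 0.0028 s/uM

0.0028 s/uM


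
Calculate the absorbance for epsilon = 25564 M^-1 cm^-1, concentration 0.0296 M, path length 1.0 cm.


A = epsilon * c * l
A = 25564 * 0.0296 * 1.0
A = 756.6944

756.6944


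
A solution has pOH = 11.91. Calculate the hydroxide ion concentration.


[OH-] = 10^(-pOH)
[OH-] = 10^(-11.91)
[OH-] = 1.230e-12 M

1.230e-12 M


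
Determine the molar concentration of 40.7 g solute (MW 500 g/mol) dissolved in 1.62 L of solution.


C = (mass / MW) / volume
C = (40.7 / 500) / 1.62
C = 0.0502 M

0.0502 M


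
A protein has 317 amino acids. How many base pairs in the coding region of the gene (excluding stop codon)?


Each amino acid = 1 codon = 3 bp
bp = 317 * 3 = 951 bp

951 bp


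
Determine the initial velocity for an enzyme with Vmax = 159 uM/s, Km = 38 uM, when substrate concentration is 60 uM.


v = Vmax * [S] / (Km + [S])
v = 159 * 60 / (38 + 60)
v = 97.3469 uM/s

97.3469 uM/s


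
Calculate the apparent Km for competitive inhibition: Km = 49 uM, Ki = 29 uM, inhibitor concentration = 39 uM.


Km_app = Km * (1 + [I]/Ki)
Km_app = 49 * (1 + 39/29)
Km_app = 114.8966 uM

114.8966 uM


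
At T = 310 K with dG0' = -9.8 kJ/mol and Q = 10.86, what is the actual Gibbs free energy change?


dG = dG0' + RT * ln(Q) / 1000
dG = -9.8 + 8.314 * 310 * ln(10.86) / 1000
dG = -3.6528 kJ/mol

-3.6528 kJ/mol


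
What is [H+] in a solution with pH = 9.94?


[H+] = 10^(-pH)
[H+] = 10^(-9.94)
[H+] = 1.148e-10 M

1.148e-10 M


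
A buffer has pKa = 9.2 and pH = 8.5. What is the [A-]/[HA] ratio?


[A-]/[HA] = 10^(pH - pKa)
= 10^(8.5 - 9.2)
= 0.1995

0.1995


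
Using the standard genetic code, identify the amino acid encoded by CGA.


Standard genetic code lookup.
Codon CGA -> Arg

Arg


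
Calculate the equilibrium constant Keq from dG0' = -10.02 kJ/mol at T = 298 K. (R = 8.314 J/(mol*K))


Keq = exp(-dG0 * 1000 / (R * T))
Keq = exp(-(-10.02) * 1000 / (8.314 * 298))
Keq = 57.0702

57.0702


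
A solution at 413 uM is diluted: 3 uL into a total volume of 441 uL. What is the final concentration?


C2 = C1 * V1 / V2
C2 = 413 * 3 / 441
C2 = 2.8095 uM

2.8095 uM


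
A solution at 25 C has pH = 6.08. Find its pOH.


pOH = 14 - pH
pOH = 14 - 6.08
pOH = 7.92

7.92


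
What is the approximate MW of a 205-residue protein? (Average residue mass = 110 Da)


MW = n_residues * 110 Da
MW = 205 * 110
MW = 22550 Da

22550 Da


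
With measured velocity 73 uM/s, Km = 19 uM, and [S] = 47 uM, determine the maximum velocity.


Vmax = v * (Km + [S]) / [S]
Vmax = 73 * (19 + 47) / 47
Vmax = 102.5106 uM/s

102.5106 uM/s


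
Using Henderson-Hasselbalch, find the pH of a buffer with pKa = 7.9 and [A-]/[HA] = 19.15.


pH = pKa + log10([A-]/[HA])
pH = 7.9 + log10(19.15)
pH = 9.1822

9.1822


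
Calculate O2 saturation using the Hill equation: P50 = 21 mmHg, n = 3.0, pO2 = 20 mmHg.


Y = pO2^n / (P50^n + pO2^n)
Y = 20^3.0 / (21^3.0 + 20^3.0)
Y = 46.35%

46.35%


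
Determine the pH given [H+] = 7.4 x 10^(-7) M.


pH = -log10([H+])
pH = -log10(7.4 x 10^(-7))
pH = 6.1308

6.1308


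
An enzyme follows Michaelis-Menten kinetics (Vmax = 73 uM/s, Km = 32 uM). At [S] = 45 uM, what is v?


v = Vmax * [S] / (Km + [S])
v = 73 * 45 / (32 + 45)
v = 42.6623 uM/s

42.6623 uM/s


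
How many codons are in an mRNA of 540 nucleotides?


codons = nucleotides / 3
codons = 540 / 3 = 180

180


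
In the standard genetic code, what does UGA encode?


Standard genetic code lookup.
Codon UGA -> Stop

Stop


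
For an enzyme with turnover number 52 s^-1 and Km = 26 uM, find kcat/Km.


Catalytic efficiency = kcat / Km
= 52 / 26
= 2.0 uM^-1*s^-1

2.0 uM^-1*s^-1


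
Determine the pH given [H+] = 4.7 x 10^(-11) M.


pH = -log10([H+])
pH = -log10(4.7 x 10^(-11))
pH = 10.3279

10.3279


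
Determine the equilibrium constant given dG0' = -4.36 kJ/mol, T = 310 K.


Keq = exp(-dG0 * 1000 / (R * T))
Keq = exp(-(-4.36) * 1000 / (8.314 * 310))
Keq = 5.4285

5.4285


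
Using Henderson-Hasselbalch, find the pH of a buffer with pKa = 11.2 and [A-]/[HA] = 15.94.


pH = pKa + log10([A-]/[HA])
pH = 11.2 + log10(15.94)
pH = 12.4025

12.4025


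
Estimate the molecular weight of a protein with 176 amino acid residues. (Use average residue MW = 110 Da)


MW = n_residues * 110 Da
MW = 176 * 110
MW = 19360 Da

19360 Da


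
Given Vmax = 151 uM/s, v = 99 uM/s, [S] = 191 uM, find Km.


Km = [S] * (Vmax - v) / v
Km = 191 * (151 - 99) / 99
Km = 100.3232 uM

100.3232 uM


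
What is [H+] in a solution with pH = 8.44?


[H+] = 10^(-pH)
[H+] = 10^(-8.44)
[H+] = 3.631e-09 M

3.631e-09 M


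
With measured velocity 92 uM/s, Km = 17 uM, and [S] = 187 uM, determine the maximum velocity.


Vmax = v * (Km + [S]) / [S]
Vmax = 92 * (17 + 187) / 187
Vmax = 100.3636 uM/s

100.3636 uM/s


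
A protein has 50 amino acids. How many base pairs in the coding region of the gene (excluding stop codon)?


Each amino acid = 1 codon = 3 bp
bp = 50 * 3 = 150 bp

150 bp


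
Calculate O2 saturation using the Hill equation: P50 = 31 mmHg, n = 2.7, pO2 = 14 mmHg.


Y = pO2^n / (P50^n + pO2^n)
Y = 14^2.7 / (31^2.7 + 14^2.7)
Y = 10.47%

10.47%


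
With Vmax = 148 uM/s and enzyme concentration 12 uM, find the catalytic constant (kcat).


kcat = Vmax / [E]t
kcat = 148 / 12
kcat = 12.3333 s^-1

12.3333 s^-1


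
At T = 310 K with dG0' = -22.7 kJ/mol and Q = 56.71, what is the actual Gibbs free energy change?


dG = dG0' + RT * ln(Q) / 1000
dG = -22.7 + 8.314 * 310 * ln(56.71) / 1000
dG = -12.2928 kJ/mol

-12.2928 kJ/mol


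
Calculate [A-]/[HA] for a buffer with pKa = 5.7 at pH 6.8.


[A-]/[HA] = 10^(pH - pKa)
= 10^(6.8 - 5.7)
= 12.5893

12.5893


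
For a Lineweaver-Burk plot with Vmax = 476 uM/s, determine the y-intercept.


y-intercept = 1/Vmax
= 1/476
= 0.0021 s/uM

0.0021 s/uM


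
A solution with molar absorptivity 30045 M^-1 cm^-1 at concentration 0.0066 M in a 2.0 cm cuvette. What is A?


A = epsilon * c * l
A = 30045 * 0.0066 * 2.0
A = 396.594

396.594


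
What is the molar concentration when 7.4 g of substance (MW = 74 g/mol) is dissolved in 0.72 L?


C = (mass / MW) / volume
C = (7.4 / 74) / 0.72
C = 0.1389 M

0.1389 M


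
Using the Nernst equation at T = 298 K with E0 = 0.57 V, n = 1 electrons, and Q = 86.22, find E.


E = E0 - (RT/nF) * ln(Q)
E = 0.57 - (8.314 * 298 / (1 * 96485)) * ln(86.22)
E = 0.4556 V

0.4556 V


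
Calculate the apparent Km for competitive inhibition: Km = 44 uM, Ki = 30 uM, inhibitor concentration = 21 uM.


Km_app = Km * (1 + [I]/Ki)
Km_app = 44 * (1 + 21/30)
Km_app = 74.8 uM

74.8 uM


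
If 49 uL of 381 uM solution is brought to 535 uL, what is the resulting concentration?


C2 = C1 * V1 / V2
C2 = 381 * 49 / 535
C2 = 34.8953 uM

34.8953 uM


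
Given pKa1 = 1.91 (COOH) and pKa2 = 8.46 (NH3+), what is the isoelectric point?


pI = (pKa1 + pKa2) / 2
pI = (1.91 + 8.46) / 2
pI = 5.185

5.185


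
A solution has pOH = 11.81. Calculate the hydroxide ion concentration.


[OH-] = 10^(-pOH)
[OH-] = 10^(-11.81)
[OH-] = 1.549e-12 M

1.549e-12 M


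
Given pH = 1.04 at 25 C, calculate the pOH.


pOH = 14 - pH
pOH = 14 - 1.04
pOH = 12.96

12.96


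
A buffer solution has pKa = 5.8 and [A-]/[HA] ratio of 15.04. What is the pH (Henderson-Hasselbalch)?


pH = pKa + log10([A-]/[HA])
pH = 5.8 + log10(15.04)
pH = 6.9772

6.9772


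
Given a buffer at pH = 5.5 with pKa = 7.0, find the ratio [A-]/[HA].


[A-]/[HA] = 10^(pH - pKa)
= 10^(5.5 - 7.0)
= 0.0316

0.0316


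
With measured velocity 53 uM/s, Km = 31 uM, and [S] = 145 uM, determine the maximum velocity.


Vmax = v * (Km + [S]) / [S]
Vmax = 53 * (31 + 145) / 145
Vmax = 64.331 uM/s

64.331 uM/s


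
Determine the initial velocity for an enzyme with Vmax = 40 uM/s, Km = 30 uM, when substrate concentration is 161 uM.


v = Vmax * [S] / (Km + [S])
v = 40 * 161 / (30 + 161)
v = 33.7173 uM/s

33.7173 uM/s


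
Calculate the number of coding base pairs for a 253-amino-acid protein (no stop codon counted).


Each amino acid = 1 codon = 3 bp
bp = 253 * 3 = 759 bp

759 bp


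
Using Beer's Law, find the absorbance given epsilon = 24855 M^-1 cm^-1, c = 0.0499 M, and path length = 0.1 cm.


A = epsilon * c * l
A = 24855 * 0.0499 * 0.1
A = 124.0265

124.0265


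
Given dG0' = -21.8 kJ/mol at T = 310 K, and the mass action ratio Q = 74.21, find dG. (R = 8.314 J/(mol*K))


dG = dG0' + RT * ln(Q) / 1000
dG = -21.8 + 8.314 * 310 * ln(74.21) / 1000
dG = -10.6997 kJ/mol

-10.6997 kJ/mol


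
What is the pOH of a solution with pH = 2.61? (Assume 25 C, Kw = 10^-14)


pOH = 14 - pH
pOH = 14 - 2.61
pOH = 11.39

11.39


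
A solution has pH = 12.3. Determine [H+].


[H+] = 10^(-pH)
[H+] = 10^(-12.3)
[H+] = 5.012e-13 M

5.012e-13 M


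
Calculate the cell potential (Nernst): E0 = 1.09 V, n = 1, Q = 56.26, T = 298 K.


E = E0 - (RT/nF) * ln(Q)
E = 1.09 - (8.314 * 298 / (1 * 96485)) * ln(56.26)
E = 0.9865 V

0.9865 V


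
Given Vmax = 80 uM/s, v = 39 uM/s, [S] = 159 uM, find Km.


Km = [S] * (Vmax - v) / v
Km = 159 * (80 - 39) / 39
Km = 167.1538 uM

167.1538 uM


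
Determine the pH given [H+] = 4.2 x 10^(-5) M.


pH = -log10([H+])
pH = -log10(4.2 x 10^(-5))
pH = 4.3768

4.3768


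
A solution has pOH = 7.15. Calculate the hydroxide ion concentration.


[OH-] = 10^(-pOH)
[OH-] = 10^(-7.15)
[OH-] = 7.079e-08 M

7.079e-08 M


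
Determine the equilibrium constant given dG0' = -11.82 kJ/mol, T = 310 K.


Keq = exp(-dG0 * 1000 / (R * T))
Keq = exp(-(-11.82) * 1000 / (8.314 * 310))
Keq = 98.1134

98.1134


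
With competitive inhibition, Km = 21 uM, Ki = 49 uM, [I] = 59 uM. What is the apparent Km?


Km_app = Km * (1 + [I]/Ki)
Km_app = 21 * (1 + 59/49)
Km_app = 46.2857 uM

46.2857 uM


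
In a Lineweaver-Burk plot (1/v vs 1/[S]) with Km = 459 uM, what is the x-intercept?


x-intercept = -1/Km
= -1/459
= -0.0022 1/uM

-0.0022 1/uM


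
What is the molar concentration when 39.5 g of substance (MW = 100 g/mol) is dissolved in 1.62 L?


C = (mass / MW) / volume
C = (39.5 / 100) / 1.62
C = 0.2438 M

0.2438 M


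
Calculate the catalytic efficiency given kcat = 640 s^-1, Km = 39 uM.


Catalytic efficiency = kcat / Km
= 640 / 39
= 16.4103 uM^-1*s^-1

16.4103 uM^-1*s^-1


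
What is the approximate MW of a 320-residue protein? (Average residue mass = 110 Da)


MW = n_residues * 110 Da
MW = 320 * 110
MW = 35200 Da

35200 Da


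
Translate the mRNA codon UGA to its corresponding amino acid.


Standard genetic code lookup.
Codon UGA -> Stop

Stop


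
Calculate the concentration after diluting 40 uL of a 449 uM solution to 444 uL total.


C2 = C1 * V1 / V2
C2 = 449 * 40 / 444
C2 = 40.4505 uM

40.4505 uM


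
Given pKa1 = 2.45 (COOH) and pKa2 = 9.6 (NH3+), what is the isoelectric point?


pI = (pKa1 + pKa2) / 2
pI = (2.45 + 9.6) / 2
pI = 6.025

6.025


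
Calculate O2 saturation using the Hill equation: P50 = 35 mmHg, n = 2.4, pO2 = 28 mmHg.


Y = pO2^n / (P50^n + pO2^n)
Y = 28^2.4 / (35^2.4 + 28^2.4)
Y = 36.92%

36.92%


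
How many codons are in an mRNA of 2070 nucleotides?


codons = nucleotides / 3
codons = 2070 / 3 = 690

690


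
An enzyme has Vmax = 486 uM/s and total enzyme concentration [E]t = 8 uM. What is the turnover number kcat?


kcat = Vmax / [E]t
kcat = 486 / 8
kcat = 60.75 s^-1

60.75 s^-1


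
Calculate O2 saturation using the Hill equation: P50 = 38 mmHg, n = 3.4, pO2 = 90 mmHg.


Y = pO2^n / (P50^n + pO2^n)
Y = 90^3.4 / (38^3.4 + 90^3.4)
Y = 94.94%

94.94%


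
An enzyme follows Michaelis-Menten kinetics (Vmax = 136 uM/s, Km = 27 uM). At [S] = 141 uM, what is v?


v = Vmax * [S] / (Km + [S])
v = 136 * 141 / (27 + 141)
v = 114.1429 uM/s

114.1429 uM/s


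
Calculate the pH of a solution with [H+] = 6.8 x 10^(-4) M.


pH = -log10([H+])
pH = -log10(6.8 x 10^(-4))
pH = 3.1675

3.1675


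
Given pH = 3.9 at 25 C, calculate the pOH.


pOH = 14 - pH
pOH = 14 - 3.9
pOH = 10.1

10.1


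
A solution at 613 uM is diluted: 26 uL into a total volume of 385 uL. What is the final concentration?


C2 = C1 * V1 / V2
C2 = 613 * 26 / 385
C2 = 41.3974 uM

41.3974 uM


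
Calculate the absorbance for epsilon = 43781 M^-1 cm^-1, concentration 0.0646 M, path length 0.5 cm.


A = epsilon * c * l
A = 43781 * 0.0646 * 0.5
A = 1414.1263

1414.1263


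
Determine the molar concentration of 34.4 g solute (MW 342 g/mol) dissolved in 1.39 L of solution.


C = (mass / MW) / volume
C = (34.4 / 342) / 1.39
C = 0.0724 M

0.0724 M


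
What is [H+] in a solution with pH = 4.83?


[H+] = 10^(-pH)
[H+] = 10^(-4.83)
[H+] = 1.479e-05 M

1.479e-05 M


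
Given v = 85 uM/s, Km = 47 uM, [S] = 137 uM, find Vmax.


Vmax = v * (Km + [S]) / [S]
Vmax = 85 * (47 + 137) / 137
Vmax = 114.1606 uM/s

114.1606 uM/s


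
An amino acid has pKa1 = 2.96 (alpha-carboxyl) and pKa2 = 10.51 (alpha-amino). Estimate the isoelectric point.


pI = (pKa1 + pKa2) / 2
pI = (2.96 + 10.51) / 2
pI = 6.735

6.735


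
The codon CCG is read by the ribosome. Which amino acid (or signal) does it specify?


Standard genetic code lookup.
Codon CCG -> Pro

Pro


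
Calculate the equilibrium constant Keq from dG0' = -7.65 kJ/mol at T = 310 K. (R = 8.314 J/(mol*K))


Keq = exp(-dG0 * 1000 / (R * T))
Keq = exp(-(-7.65) * 1000 / (8.314 * 310))
Keq = 19.4564

19.4564


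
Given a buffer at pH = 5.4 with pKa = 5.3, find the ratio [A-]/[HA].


[A-]/[HA] = 10^(pH - pKa)
= 10^(5.4 - 5.3)
= 1.2589

1.2589


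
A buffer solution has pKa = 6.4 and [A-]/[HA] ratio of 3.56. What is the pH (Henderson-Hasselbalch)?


pH = pKa + log10([A-]/[HA])
pH = 6.4 + log10(3.56)
pH = 6.9514

6.9514


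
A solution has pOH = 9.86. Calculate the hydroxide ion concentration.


[OH-] = 10^(-pOH)
[OH-] = 10^(-9.86)
[OH-] = 1.380e-10 M

1.380e-10 M


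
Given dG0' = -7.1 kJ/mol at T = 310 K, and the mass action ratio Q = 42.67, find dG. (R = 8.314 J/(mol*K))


dG = dG0' + RT * ln(Q) / 1000
dG = -7.1 + 8.314 * 310 * ln(42.67) / 1000
dG = 2.574 kJ/mol

2.574 kJ/mol


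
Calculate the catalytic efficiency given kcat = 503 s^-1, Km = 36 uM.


Catalytic efficiency = kcat / Km
= 503 / 36
= 13.9722 uM^-1*s^-1

13.9722 uM^-1*s^-1


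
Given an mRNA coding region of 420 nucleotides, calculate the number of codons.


codons = nucleotides / 3
codons = 420 / 3 = 140

140


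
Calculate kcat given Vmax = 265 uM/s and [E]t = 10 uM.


kcat = Vmax / [E]t
kcat = 265 / 10
kcat = 26.5 s^-1

26.5 s^-1


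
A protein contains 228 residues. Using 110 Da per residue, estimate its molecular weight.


MW = n_residues * 110 Da
MW = 228 * 110
MW = 25080 Da

25080 Da


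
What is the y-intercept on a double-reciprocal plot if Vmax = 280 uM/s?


y-intercept = 1/Vmax
= 1/280
= 0.0036 s/uM

0.0036 s/uM


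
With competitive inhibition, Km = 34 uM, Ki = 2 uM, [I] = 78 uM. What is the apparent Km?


Km_app = Km * (1 + [I]/Ki)
Km_app = 34 * (1 + 78/2)
Km_app = 1360.0 uM

1360.0 uM


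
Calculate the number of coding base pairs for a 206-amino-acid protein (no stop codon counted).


Each amino acid = 1 codon = 3 bp
bp = 206 * 3 = 618 bp

618 bp


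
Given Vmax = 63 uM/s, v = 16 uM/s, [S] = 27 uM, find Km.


Km = [S] * (Vmax - v) / v
Km = 27 * (63 - 16) / 16
Km = 79.3125 uM

79.3125 uM


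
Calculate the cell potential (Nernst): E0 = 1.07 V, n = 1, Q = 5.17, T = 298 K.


E = E0 - (RT/nF) * ln(Q)
E = 1.07 - (8.314 * 298 / (1 * 96485)) * ln(5.17)
E = 1.0278 V

1.0278 V


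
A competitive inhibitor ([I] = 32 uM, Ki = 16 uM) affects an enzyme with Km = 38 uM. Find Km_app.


Km_app = Km * (1 + [I]/Ki)
Km_app = 38 * (1 + 32/16)
Km_app = 114.0 uM

114.0 uM


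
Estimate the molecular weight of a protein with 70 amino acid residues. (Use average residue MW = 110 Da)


MW = n_residues * 110 Da
MW = 70 * 110
MW = 7700 Da

7700 Da


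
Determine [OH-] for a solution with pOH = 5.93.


[OH-] = 10^(-pOH)
[OH-] = 10^(-5.93)
[OH-] = 1.175e-06 M

1.175e-06 M


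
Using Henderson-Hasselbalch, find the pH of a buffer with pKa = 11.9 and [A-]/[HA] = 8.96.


pH = pKa + log10([A-]/[HA])
pH = 11.9 + log10(8.96)
pH = 12.8523

12.8523


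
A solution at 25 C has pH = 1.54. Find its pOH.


pOH = 14 - pH
pOH = 14 - 1.54
pOH = 12.46

12.46


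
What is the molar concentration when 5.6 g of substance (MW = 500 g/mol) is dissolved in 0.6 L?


C = (mass / MW) / volume
C = (5.6 / 500) / 0.6
C = 0.0187 M

0.0187 M


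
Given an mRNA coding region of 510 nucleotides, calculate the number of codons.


codons = nucleotides / 3
codons = 510 / 3 = 170

170


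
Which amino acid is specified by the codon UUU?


Standard genetic code lookup.
Codon UUU -> Phe

Phe


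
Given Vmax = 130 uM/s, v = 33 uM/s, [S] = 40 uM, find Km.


Km = [S] * (Vmax - v) / v
Km = 40 * (130 - 33) / 33
Km = 117.5758 uM

117.5758 uM


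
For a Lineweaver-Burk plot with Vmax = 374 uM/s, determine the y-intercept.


y-intercept = 1/Vmax
= 1/374
= 0.0027 s/uM

0.0027 s/uM


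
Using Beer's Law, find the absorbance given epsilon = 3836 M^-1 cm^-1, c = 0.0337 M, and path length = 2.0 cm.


A = epsilon * c * l
A = 3836 * 0.0337 * 2.0
A = 258.5464

258.5464


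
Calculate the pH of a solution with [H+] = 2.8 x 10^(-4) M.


pH = -log10([H+])
pH = -log10(2.8 x 10^(-4))
pH = 3.5528

3.5528


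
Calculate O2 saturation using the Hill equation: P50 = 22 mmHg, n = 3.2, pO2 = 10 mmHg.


Y = pO2^n / (P50^n + pO2^n)
Y = 10^3.2 / (22^3.2 + 10^3.2)
Y = 7.43%

7.43%


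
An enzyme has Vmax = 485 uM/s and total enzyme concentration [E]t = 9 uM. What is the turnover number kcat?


kcat = Vmax / [E]t
kcat = 485 / 9
kcat = 53.8889 s^-1

53.8889 s^-1


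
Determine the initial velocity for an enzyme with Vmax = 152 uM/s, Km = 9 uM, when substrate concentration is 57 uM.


v = Vmax * [S] / (Km + [S])
v = 152 * 57 / (9 + 57)
v = 131.2727 uM/s

131.2727 uM/s


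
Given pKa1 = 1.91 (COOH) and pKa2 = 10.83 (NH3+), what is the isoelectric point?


pI = (pKa1 + pKa2) / 2
pI = (1.91 + 10.83) / 2
pI = 6.37

6.37


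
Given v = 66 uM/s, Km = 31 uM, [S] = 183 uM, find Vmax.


Vmax = v * (Km + [S]) / [S]
Vmax = 66 * (31 + 183) / 183
Vmax = 77.1803 uM/s

77.1803 uM/s


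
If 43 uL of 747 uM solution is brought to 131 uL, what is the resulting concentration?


C2 = C1 * V1 / V2
C2 = 747 * 43 / 131
C2 = 245.1985 uM

245.1985 uM


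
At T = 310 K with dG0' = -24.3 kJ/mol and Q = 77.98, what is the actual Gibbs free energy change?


dG = dG0' + RT * ln(Q) / 1000
dG = -24.3 + 8.314 * 310 * ln(77.98) / 1000
dG = -13.0719 kJ/mol

-13.0719 kJ/mol


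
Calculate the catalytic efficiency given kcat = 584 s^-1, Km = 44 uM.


Catalytic efficiency = kcat / Km
= 584 / 44
= 13.2727 uM^-1*s^-1

13.2727 uM^-1*s^-1


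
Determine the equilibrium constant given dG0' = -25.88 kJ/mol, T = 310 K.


Keq = exp(-dG0 * 1000 / (R * T))
Keq = exp(-(-25.88) * 1000 / (8.314 * 310))
Keq = 22956.5935

22956.5935


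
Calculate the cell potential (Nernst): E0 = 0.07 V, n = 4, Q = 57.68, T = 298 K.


E = E0 - (RT/nF) * ln(Q)
E = 0.07 - (8.314 * 298 / (4 * 96485)) * ln(57.68)
E = 0.044 V

0.044 V
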